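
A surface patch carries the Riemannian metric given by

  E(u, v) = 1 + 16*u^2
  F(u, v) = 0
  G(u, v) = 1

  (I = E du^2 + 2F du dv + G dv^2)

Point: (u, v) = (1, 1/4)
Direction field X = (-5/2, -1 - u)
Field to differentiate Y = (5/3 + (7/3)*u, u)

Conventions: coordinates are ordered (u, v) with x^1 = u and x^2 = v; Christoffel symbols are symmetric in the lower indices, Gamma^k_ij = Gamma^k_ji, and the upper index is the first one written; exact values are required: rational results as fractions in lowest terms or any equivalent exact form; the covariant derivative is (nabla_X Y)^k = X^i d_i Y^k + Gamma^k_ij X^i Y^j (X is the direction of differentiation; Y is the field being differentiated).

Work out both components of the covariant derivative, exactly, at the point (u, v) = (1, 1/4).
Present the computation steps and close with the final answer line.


E = 17, F = 0, G = 1 at the point
E_u = 32, E_v = 0, F_u = 0, F_v = 0, G_u = 0, G_v = 0
EG - F^2 = 17;  g^inv = (1/17) * [[1, 0], [0, 17]]
first-kind symbols [ij,l] = (1/2)(d_i g_jl + d_j g_il - d_l g_ij): [uu,u] = E_u/2 = 16, [uu,v] = F_u - E_v/2 = 0, [uv,u] = E_v/2 = 0, [uv,v] = G_u/2 = 0, [vv,u] = F_v - G_u/2 = 0, [vv,v] = G_v/2 = 0
Gamma^u_ij = (G*[ij,u] - F*[ij,v])/(EG - F^2), Gamma^v_ij = (E*[ij,v] - F*[ij,u])/(EG - F^2)
Gamma_uuu = 16/17, Gamma_uuv = 0, Gamma_uvv = 0, Gamma_vuu = 0, Gamma_vuv = 0, Gamma_vvv = 0
X = (-5/2, -2), Y = (4, 1) at the point

Answer: (nabla_X Y)^u = -1555/102, (nabla_X Y)^v = -5/2


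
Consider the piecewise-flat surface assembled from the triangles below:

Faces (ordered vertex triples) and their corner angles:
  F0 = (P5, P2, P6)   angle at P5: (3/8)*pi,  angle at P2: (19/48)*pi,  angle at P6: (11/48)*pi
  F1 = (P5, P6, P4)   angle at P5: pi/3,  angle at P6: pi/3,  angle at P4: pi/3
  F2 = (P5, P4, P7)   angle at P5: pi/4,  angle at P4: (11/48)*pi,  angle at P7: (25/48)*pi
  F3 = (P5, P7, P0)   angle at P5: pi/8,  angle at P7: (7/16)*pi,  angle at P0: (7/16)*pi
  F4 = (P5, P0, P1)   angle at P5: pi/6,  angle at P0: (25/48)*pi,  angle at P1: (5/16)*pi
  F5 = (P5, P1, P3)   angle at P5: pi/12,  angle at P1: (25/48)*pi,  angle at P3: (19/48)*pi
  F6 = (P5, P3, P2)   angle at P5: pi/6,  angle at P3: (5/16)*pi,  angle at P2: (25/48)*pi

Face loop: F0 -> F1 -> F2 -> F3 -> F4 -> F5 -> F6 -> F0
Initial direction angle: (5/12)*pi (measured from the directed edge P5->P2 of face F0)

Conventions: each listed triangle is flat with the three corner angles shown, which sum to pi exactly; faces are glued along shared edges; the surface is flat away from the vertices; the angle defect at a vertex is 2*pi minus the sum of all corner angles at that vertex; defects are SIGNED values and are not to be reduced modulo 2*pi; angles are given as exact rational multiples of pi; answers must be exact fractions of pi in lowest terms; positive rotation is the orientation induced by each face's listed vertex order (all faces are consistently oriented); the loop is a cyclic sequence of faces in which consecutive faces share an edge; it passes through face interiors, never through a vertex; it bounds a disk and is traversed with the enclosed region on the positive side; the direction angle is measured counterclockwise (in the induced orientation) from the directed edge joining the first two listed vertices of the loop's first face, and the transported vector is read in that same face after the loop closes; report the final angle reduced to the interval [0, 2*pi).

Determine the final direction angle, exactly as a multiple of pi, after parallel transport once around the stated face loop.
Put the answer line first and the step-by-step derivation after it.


Answer: final direction angle = (11/12)*pi

enclosed vertex P5: corner angles sum to (3/2)*pi, defect = 2*pi - (3/2)*pi = pi/2
transport around the loop rotates by the sum of enclosed defects; add to the initial angle mod 2*pi
final angle = (5/12)*pi + pi/2 = (11/12)*pi (mod 2*pi)


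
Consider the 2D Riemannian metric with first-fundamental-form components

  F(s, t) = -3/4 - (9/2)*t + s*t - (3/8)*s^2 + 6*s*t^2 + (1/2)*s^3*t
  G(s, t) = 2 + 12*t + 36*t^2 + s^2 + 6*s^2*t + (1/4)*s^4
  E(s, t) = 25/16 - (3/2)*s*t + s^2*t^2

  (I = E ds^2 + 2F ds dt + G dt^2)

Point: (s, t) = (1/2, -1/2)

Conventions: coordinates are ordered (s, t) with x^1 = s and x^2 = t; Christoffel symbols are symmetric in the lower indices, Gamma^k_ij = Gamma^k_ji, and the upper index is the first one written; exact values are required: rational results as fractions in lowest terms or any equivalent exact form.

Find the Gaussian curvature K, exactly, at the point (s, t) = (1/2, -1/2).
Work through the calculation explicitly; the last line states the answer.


E = 2, F = 15/8, G = 289/64, EG - F^2 = 353/64 at the point
E_s = 1, E_t = -1, F_s = 7/16, F_t = -111/16, G_s = -15/8, G_t = -45/2
E_tt = 1/2, F_st = -37/8, G_ss = -13/4
By Brioschi, K is (det M1 - det M2) divided by (EG - F^2) squared.
M1 = [[-E_tt/2 + F_st - G_ss/2, E_s/2, F_s - E_t/2], [F_t - G_s/2, E, F], [G_t/2, F, G]] = [[-13/4, 1/2, 15/16], [-6, 2, 15/8], [-45/4, 15/8, 289/64]]; det M1 = -1121/256
M2 = [[0, E_t/2, G_s/2], [E_t/2, E, F], [G_s/2, F, G]] = [[0, -1/2, -15/16], [-1/2, 2, 15/8], [-15/16, 15/8, 289/64]]; det M2 = -289/256
det M1 - det M2 = -13/4; K = -13/4 / (353/64)^2 = -13312/124609

Answer: K = -13312/124609


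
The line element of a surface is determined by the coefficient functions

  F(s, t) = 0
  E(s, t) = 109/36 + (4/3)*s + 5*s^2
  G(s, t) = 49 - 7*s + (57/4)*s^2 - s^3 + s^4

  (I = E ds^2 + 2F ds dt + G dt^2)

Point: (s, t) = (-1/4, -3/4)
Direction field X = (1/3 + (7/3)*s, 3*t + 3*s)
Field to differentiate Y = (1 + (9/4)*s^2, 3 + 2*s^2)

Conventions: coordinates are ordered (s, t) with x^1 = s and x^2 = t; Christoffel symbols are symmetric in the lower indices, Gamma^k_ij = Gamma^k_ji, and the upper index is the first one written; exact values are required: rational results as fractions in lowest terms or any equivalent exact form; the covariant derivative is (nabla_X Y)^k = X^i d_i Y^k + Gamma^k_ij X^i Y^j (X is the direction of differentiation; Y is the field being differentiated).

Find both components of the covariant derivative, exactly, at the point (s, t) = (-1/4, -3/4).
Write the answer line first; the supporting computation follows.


Answer: (nabla_X Y)^s = -611673/27712, (nabla_X Y)^t = 96/115

E = 433/144, F = 0, G = 13225/256 at the point
E_s = -7/6, E_t = 0, F_s = 0, F_t = 0, G_s = -115/8, G_t = 0
EG - F^2 = 5726425/36864;  g^inv = (36864/5726425) * [[13225/256, 0], [0, 433/144]]
first-kind symbols [ij,l] = (1/2)(d_i g_jl + d_j g_il - d_l g_ij): [ss,s] = E_s/2 = -7/12, [ss,t] = F_s - E_t/2 = 0, [st,s] = E_t/2 = 0, [st,t] = G_s/2 = -115/16, [tt,s] = F_t - G_s/2 = 115/16, [tt,t] = G_t/2 = 0
Gamma^s_ij = (G*[ij,s] - F*[ij,t])/(EG - F^2), Gamma^t_ij = (E*[ij,t] - F*[ij,s])/(EG - F^2)
Gamma_sss = -84/433, Gamma_sst = 0, Gamma_stt = 1035/433, Gamma_tss = 0, Gamma_tst = -16/115, Gamma_ttt = 0
X = (-1/4, -3), Y = (73/64, 25/8) at the point


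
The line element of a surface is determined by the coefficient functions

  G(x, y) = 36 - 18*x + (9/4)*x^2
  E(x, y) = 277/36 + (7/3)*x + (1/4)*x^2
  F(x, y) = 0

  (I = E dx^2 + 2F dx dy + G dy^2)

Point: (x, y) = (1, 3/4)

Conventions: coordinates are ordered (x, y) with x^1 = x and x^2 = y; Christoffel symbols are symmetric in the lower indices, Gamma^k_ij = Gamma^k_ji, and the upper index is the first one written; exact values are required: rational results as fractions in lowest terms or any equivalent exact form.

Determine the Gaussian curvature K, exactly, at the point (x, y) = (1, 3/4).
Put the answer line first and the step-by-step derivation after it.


Answer: K = -153/34225

E = 185/18, F = 0, G = 81/4, EG - F^2 = 1665/8 at the point
E_x = 17/6, E_y = 0, F_x = 0, F_y = 0, G_x = -27/2, G_y = 0
E_yy = 0, F_xy = 0, G_xx = 9/2
Evaluate Brioschi's two determinant matrices M1, M2 and divide by (EG - F^2)^2.
M1 = [[-E_yy/2 + F_xy - G_xx/2, E_x/2, F_x - E_y/2], [F_y - G_x/2, E, F], [G_y/2, F, G]] = [[-9/4, 17/12, 0], [27/4, 185/18, 0], [0, 0, 81/4]]; det M1 = -42363/64
M2 = [[0, E_y/2, G_x/2], [E_y/2, E, F], [G_x/2, F, G]] = [[0, 0, -27/4], [0, 185/18, 0], [-27/4, 0, 81/4]]; det M2 = -14985/32
det M1 - det M2 = -12393/64; K = -12393/64 / (1665/8)^2 = -153/34225


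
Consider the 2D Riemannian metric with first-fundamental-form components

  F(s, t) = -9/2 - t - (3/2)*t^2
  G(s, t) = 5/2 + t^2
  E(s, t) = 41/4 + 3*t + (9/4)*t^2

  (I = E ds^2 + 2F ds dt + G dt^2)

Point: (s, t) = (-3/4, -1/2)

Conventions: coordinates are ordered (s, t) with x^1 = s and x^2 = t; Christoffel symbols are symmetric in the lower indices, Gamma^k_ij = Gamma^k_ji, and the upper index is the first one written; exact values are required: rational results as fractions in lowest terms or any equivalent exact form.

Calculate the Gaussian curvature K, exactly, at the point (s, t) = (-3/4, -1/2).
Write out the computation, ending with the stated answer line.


E = 149/16, F = -35/8, G = 11/4, EG - F^2 = 207/32 at the point
E_s = 0, E_t = 3/4, F_s = 0, F_t = 1/2, G_s = 0, G_t = -1
E_tt = 9/2, F_st = 0, G_ss = 0
K follows from Brioschi's formula, (det M1 - det M2)/(EG - F^2)^2.
M1 = [[-E_tt/2 + F_st - G_ss/2, E_s/2, F_s - E_t/2], [F_t - G_s/2, E, F], [G_t/2, F, G]] = [[-9/4, 0, -3/8], [1/2, 149/16, -35/8], [-1/2, -35/8, 11/4]]; det M1 = -3963/256
M2 = [[0, E_t/2, G_s/2], [E_t/2, E, F], [G_s/2, F, G]] = [[0, 3/8, 0], [3/8, 149/16, -35/8], [0, -35/8, 11/4]]; det M2 = -99/256
det M1 - det M2 = -483/32; K = -483/32 / (207/32)^2 = -224/621

Answer: K = -224/621


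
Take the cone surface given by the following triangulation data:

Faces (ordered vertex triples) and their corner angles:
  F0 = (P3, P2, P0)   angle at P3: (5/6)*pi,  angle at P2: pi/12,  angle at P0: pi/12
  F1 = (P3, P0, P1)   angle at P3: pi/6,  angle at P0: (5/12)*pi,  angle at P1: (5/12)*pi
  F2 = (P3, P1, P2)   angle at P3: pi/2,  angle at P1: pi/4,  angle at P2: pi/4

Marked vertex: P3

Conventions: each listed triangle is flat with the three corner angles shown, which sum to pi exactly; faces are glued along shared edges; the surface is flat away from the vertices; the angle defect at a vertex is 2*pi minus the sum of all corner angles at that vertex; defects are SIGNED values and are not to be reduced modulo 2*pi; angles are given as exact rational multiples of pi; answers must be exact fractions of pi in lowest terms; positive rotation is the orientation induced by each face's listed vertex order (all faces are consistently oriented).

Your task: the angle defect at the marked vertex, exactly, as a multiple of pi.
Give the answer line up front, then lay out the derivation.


Answer: defect(P3) = pi/2

Sum of corner angles at P3: (3/2)*pi
defect = 2*pi - (3/2)*pi


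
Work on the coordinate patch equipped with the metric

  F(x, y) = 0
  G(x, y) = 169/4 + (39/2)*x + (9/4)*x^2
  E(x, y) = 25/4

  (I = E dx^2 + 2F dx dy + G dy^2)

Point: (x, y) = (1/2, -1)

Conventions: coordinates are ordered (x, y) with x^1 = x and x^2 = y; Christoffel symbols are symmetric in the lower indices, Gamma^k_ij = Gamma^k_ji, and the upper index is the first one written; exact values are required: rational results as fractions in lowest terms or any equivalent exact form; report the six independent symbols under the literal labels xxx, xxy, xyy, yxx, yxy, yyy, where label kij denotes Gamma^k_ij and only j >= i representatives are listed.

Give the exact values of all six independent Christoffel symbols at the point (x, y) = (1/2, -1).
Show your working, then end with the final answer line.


E = 25/4, F = 0, G = 841/16 at the point
E_x = 0, E_y = 0, F_x = 0, F_y = 0, G_x = 87/4, G_y = 0
EG - F^2 = 21025/64;  g^inv = (64/21025) * [[841/16, 0], [0, 25/4]]
first-kind symbols [ij,l] = (1/2)(d_i g_jl + d_j g_il - d_l g_ij): [xx,x] = E_x/2 = 0, [xx,y] = F_x - E_y/2 = 0, [xy,x] = E_y/2 = 0, [xy,y] = G_x/2 = 87/8, [yy,x] = F_y - G_x/2 = -87/8, [yy,y] = G_y/2 = 0
Gamma^x_ij = (G*[ij,x] - F*[ij,y])/(EG - F^2), Gamma^y_ij = (E*[ij,y] - F*[ij,x])/(EG - F^2)

Answer: Gamma_xxx = 0, Gamma_xxy = 0, Gamma_xyy = -87/50, Gamma_yxx = 0, Gamma_yxy = 6/29, Gamma_yyy = 0


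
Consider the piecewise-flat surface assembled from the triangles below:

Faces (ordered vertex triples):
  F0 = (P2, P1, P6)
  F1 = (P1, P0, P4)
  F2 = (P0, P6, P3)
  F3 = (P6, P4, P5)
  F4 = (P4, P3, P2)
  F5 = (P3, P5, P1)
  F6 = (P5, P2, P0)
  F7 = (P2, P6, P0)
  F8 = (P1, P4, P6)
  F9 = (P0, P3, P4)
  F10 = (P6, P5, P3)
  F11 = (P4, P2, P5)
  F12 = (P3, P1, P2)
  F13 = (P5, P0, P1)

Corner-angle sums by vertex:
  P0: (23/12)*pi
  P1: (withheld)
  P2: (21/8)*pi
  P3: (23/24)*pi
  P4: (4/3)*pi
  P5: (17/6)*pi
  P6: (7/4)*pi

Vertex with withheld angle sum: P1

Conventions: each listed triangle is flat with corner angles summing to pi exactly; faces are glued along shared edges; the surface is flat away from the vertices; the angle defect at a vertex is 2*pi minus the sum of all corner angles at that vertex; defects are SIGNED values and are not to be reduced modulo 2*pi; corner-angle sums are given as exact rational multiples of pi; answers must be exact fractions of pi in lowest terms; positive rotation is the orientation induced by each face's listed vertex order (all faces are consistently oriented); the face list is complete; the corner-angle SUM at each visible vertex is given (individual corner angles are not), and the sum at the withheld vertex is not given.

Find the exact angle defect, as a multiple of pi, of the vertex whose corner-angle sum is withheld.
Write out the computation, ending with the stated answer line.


V = 7, E = 21, F = 14; chi = V - E + F = 0
Gauss-Bonnet: total defect = 2*pi*chi = 0; visible defects sum to (7/12)*pi

Answer: defect(P1) = (-7/12)*pi


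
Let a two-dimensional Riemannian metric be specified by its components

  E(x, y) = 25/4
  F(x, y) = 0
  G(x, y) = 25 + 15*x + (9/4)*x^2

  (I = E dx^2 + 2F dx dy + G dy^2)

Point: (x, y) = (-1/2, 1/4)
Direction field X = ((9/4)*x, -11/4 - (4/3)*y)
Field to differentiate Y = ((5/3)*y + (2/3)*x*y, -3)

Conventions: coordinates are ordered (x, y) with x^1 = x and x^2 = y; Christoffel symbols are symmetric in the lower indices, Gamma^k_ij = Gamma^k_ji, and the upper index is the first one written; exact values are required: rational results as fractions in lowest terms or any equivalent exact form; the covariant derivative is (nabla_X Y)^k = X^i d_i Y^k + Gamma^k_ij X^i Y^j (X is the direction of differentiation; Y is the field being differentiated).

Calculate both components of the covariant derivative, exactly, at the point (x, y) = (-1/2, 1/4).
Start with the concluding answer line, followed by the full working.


Answer: (nabla_X Y)^x = -49441/3600, (nabla_X Y)^y = 169/204

E = 25/4, F = 0, G = 289/16 at the point
E_x = 0, E_y = 0, F_x = 0, F_y = 0, G_x = 51/4, G_y = 0
EG - F^2 = 7225/64;  g^inv = (64/7225) * [[289/16, 0], [0, 25/4]]
first-kind symbols [ij,l] = (1/2)(d_i g_jl + d_j g_il - d_l g_ij): [xx,x] = E_x/2 = 0, [xx,y] = F_x - E_y/2 = 0, [xy,x] = E_y/2 = 0, [xy,y] = G_x/2 = 51/8, [yy,x] = F_y - G_x/2 = -51/8, [yy,y] = G_y/2 = 0
Gamma^x_ij = (G*[ij,x] - F*[ij,y])/(EG - F^2), Gamma^y_ij = (E*[ij,y] - F*[ij,x])/(EG - F^2)
Gamma_xxx = 0, Gamma_xxy = 0, Gamma_xyy = -51/50, Gamma_yxx = 0, Gamma_yxy = 6/17, Gamma_yyy = 0
X = (-9/8, -37/12), Y = (1/3, -3) at the point


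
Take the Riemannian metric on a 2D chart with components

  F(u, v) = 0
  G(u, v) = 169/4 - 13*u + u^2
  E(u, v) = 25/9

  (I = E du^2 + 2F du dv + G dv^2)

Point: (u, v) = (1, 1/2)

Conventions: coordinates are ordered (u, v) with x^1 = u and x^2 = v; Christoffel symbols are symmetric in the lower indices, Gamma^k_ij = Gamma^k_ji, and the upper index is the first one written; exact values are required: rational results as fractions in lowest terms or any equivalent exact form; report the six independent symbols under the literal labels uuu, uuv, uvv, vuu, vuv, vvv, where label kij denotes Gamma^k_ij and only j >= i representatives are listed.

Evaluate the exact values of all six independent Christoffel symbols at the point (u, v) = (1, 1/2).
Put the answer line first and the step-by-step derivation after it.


Answer: Gamma_uuu = 0, Gamma_uuv = 0, Gamma_uvv = 99/50, Gamma_vuu = 0, Gamma_vuv = -2/11, Gamma_vvv = 0

E = 25/9, F = 0, G = 121/4 at the point
E_u = 0, E_v = 0, F_u = 0, F_v = 0, G_u = -11, G_v = 0
EG - F^2 = 3025/36;  g^inv = (36/3025) * [[121/4, 0], [0, 25/9]]
first-kind symbols [ij,l] = (1/2)(d_i g_jl + d_j g_il - d_l g_ij): [uu,u] = E_u/2 = 0, [uu,v] = F_u - E_v/2 = 0, [uv,u] = E_v/2 = 0, [uv,v] = G_u/2 = -11/2, [vv,u] = F_v - G_u/2 = 11/2, [vv,v] = G_v/2 = 0
Gamma^u_ij = (G*[ij,u] - F*[ij,v])/(EG - F^2), Gamma^v_ij = (E*[ij,v] - F*[ij,u])/(EG - F^2)


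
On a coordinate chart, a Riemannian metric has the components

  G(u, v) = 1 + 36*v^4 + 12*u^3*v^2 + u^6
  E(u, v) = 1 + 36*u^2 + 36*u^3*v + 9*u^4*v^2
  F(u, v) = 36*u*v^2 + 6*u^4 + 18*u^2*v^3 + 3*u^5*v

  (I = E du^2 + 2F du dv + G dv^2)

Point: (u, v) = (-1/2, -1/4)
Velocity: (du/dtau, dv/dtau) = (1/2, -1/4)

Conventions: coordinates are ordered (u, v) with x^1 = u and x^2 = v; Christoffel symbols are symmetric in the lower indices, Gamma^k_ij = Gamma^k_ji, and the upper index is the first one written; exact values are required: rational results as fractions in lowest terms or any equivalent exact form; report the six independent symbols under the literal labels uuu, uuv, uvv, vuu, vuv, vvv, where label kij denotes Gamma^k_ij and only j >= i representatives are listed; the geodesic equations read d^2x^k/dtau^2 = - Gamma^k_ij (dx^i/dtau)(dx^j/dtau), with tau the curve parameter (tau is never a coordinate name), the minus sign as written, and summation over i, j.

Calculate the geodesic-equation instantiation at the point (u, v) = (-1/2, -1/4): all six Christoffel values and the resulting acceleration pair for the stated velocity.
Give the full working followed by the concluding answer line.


E = 2857/256, F = -51/64, G = 17/16 at the point
E_u = -1377/32, E_v = -153/32, F_u = -45/64, F_v = 39/4, G_u = 3/8, G_v = -3/2
EG - F^2 = 2873/256;  g^inv = (256/2873) * [[17/16, 51/64], [51/64, 2857/256]]
first-kind symbols [ij,l] = (1/2)(d_i g_jl + d_j g_il - d_l g_ij): [uu,u] = E_u/2 = -1377/64, [uu,v] = F_u - E_v/2 = 27/16, [uv,u] = E_v/2 = -153/64, [uv,v] = G_u/2 = 3/16, [vv,u] = F_v - G_u/2 = 153/16, [vv,v] = G_v/2 = -3/4
Gamma^u_ij = (G*[ij,u] - F*[ij,v])/(EG - F^2), Gamma^v_ij = (E*[ij,v] - F*[ij,u])/(EG - F^2)
Gamma_uuu = -324/169, Gamma_uuv = -36/169, Gamma_uvv = 144/169, Gamma_vuu = 432/2873, Gamma_vuv = 48/2873, Gamma_vvv = -192/2873
d^2u/dtau^2 = -(Gamma_uuu*(1/2)^2 + 2*Gamma_uuv*(1/2)*(-1/4) + Gamma_uvv*(-1/4)^2) = 63/169
d^2v/dtau^2 = -(Gamma_vuu*(1/2)^2 + 2*Gamma_vuv*(1/2)*(-1/4) + Gamma_vvv*(-1/4)^2) = -84/2873

Answer: Gamma_uuu = -324/169, Gamma_uuv = -36/169, Gamma_uvv = 144/169, Gamma_vuu = 432/2873, Gamma_vuv = 48/2873, Gamma_vvv = -192/2873; accelerations (d^2u/dtau^2, d^2v/dtau^2) = (63/169, -84/2873)


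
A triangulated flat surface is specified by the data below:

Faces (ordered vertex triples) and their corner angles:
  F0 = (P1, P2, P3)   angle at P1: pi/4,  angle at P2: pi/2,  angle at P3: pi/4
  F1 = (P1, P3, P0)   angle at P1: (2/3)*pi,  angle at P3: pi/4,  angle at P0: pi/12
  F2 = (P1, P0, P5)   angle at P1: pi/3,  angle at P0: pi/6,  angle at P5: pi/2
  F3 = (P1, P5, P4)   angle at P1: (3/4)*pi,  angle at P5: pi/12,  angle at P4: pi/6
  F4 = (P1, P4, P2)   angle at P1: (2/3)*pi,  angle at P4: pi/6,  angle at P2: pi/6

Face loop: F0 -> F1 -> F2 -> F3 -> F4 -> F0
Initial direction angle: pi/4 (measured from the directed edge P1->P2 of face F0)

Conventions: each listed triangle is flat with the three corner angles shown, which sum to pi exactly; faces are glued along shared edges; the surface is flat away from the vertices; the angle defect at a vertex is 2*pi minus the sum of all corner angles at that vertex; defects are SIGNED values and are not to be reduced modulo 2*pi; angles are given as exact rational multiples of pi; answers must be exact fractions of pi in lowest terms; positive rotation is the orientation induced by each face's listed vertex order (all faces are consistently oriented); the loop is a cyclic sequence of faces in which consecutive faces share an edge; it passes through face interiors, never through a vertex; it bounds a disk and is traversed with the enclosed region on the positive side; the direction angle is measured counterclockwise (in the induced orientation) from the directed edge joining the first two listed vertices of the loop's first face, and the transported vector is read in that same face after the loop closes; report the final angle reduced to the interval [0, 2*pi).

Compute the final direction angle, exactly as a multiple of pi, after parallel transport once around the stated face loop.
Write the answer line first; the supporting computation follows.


Answer: final direction angle = (19/12)*pi

enclosed vertex P1: corner angles sum to (8/3)*pi, defect = 2*pi - (8/3)*pi = (-2/3)*pi
by Gauss-Bonnet the loop rotates the vector by the enclosed defect sum (positive orientation, mod 2*pi)
final angle = pi/4 - (2/3)*pi = (19/12)*pi (mod 2*pi)


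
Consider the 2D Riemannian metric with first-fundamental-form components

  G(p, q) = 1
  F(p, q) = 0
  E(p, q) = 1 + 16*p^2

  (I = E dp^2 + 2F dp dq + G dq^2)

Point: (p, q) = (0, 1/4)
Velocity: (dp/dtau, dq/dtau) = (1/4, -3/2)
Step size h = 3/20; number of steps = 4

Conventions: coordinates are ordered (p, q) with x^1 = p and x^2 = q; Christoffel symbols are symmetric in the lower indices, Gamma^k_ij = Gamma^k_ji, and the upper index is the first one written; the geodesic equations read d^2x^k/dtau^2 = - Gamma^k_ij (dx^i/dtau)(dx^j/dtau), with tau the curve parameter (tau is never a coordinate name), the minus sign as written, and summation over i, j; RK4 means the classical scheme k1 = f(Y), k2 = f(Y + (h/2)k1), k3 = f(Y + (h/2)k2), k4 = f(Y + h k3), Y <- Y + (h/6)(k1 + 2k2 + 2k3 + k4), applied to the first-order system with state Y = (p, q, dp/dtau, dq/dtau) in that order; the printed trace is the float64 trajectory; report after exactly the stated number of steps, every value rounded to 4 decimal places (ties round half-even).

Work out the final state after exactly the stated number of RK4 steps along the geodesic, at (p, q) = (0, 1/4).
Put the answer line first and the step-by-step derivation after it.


Answer: p = 0.1426, q = -0.6500, dp/dtau = 0.2172, dq/dtau = -1.5000

f(Y) = (dp/dtau, dq/dtau, -Gamma^p_ij Y'^i Y'^j, -Gamma^q_ij Y'^i Y'^j) with the Gammas evaluated at the stage position; h = 0.150000; intermediate values shown to 6 dp
step 0: p = 0.0000, q = 0.2500, dp/dtau = 0.2500, dq/dtau = -1.5000
step 1:
  k1: at (p, q) = (0.000000, 0.250000), (dp/dtau, dq/dtau) = (0.250000, -1.500000); Gamma_ppp = 0.000000, Gamma_ppq = 0.000000, Gamma_pqq = 0.000000, Gamma_qpp = 0.000000, Gamma_qpq = 0.000000, Gamma_qqq = 0.000000; k1 = (0.250000, -1.500000, 0.000000, 0.000000)
  k2: at (p, q) = (0.018750, 0.137500), (dp/dtau, dq/dtau) = (0.250000, -1.500000); Gamma_ppp = 0.298322, Gamma_ppq = 0.000000, Gamma_pqq = 0.000000, Gamma_qpp = 0.000000, Gamma_qpq = 0.000000, Gamma_qqq = 0.000000; k2 = (0.250000, -1.500000, -0.018645, 0.000000)
  k3: at (p, q) = (0.018750, 0.137500), (dp/dtau, dq/dtau) = (0.248602, -1.500000); Gamma_ppp = 0.298322, Gamma_ppq = 0.000000, Gamma_pqq = 0.000000, Gamma_qpp = 0.000000, Gamma_qpq = 0.000000, Gamma_qqq = 0.000000; k3 = (0.248602, -1.500000, -0.018437, 0.000000)
  k4: at (p, q) = (0.037290, 0.025000), (dp/dtau, dq/dtau) = (0.247234, -1.500000); Gamma_ppp = 0.583658, Gamma_ppq = 0.000000, Gamma_pqq = 0.000000, Gamma_qpp = 0.000000, Gamma_qpq = 0.000000, Gamma_qqq = 0.000000; k4 = (0.247234, -1.500000, -0.035676, 0.000000)
  Y <- Y + (h/6)(k1 + 2k2 + 2k3 + k4): p = 0.0374, q = 0.0250, dp/dtau = 0.2473, dq/dtau = -1.5000
step 2:
  k1: at (p, q) = (0.037361, 0.025000), (dp/dtau, dq/dtau) = (0.247254, -1.500000); Gamma_ppp = 0.584716, Gamma_ppq = 0.000000, Gamma_pqq = 0.000000, Gamma_qpp = 0.000000, Gamma_qpq = 0.000000, Gamma_qqq = 0.000000; k1 = (0.247254, -1.500000, -0.035746, 0.000000)
  k2: at (p, q) = (0.055905, -0.087500), (dp/dtau, dq/dtau) = (0.244573, -1.500000); Gamma_ppp = 0.851881, Gamma_ppq = 0.000000, Gamma_pqq = 0.000000, Gamma_qpp = 0.000000, Gamma_qpq = 0.000000, Gamma_qqq = 0.000000; k2 = (0.244573, -1.500000, -0.050956, 0.000000)
  k3: at (p, q) = (0.055704, -0.087500), (dp/dtau, dq/dtau) = (0.243432, -1.500000); Gamma_ppp = 0.849107, Gamma_ppq = 0.000000, Gamma_pqq = 0.000000, Gamma_qpp = 0.000000, Gamma_qpq = 0.000000, Gamma_qqq = 0.000000; k3 = (0.243432, -1.500000, -0.050317, 0.000000)
  k4: at (p, q) = (0.073876, -0.200000), (dp/dtau, dq/dtau) = (0.239706, -1.500000); Gamma_ppp = 1.087086, Gamma_ppq = 0.000000, Gamma_pqq = 0.000000, Gamma_qpp = 0.000000, Gamma_qpq = 0.000000, Gamma_qqq = 0.000000; k4 = (0.239706, -1.500000, -0.062463, 0.000000)
  Y <- Y + (h/6)(k1 + 2k2 + 2k3 + k4): p = 0.0739, q = -0.2000, dp/dtau = 0.2397, dq/dtau = -1.5000
step 3:
  k1: at (p, q) = (0.073935, -0.200000), (dp/dtau, dq/dtau) = (0.239735, -1.500000); Gamma_ppp = 1.087820, Gamma_ppq = 0.000000, Gamma_pqq = 0.000000, Gamma_qpp = 0.000000, Gamma_qpq = 0.000000, Gamma_qqq = 0.000000; k1 = (0.239735, -1.500000, -0.062520, 0.000000)
  k2: at (p, q) = (0.091915, -0.312500), (dp/dtau, dq/dtau) = (0.235046, -1.500000); Gamma_ppp = 1.295523, Gamma_ppq = 0.000000, Gamma_pqq = 0.000000, Gamma_qpp = 0.000000, Gamma_qpq = 0.000000, Gamma_qqq = 0.000000; k2 = (0.235046, -1.500000, -0.071573, 0.000000)
  k3: at (p, q) = (0.091564, -0.312500), (dp/dtau, dq/dtau) = (0.234367, -1.500000); Gamma_ppp = 1.291741, Gamma_ppq = 0.000000, Gamma_pqq = 0.000000, Gamma_qpp = 0.000000, Gamma_qpq = 0.000000, Gamma_qqq = 0.000000; k3 = (0.234367, -1.500000, -0.070953, 0.000000)
  k4: at (p, q) = (0.109090, -0.425000), (dp/dtau, dq/dtau) = (0.229092, -1.500000); Gamma_ppp = 1.466254, Gamma_ppq = 0.000000, Gamma_pqq = 0.000000, Gamma_qpp = 0.000000, Gamma_qpq = 0.000000, Gamma_qqq = 0.000000; k4 = (0.229092, -1.500000, -0.076954, 0.000000)
  Y <- Y + (h/6)(k1 + 2k2 + 2k3 + k4): p = 0.1091, q = -0.4250, dp/dtau = 0.2291, dq/dtau = -1.5000
step 4:
  k1: at (p, q) = (0.109127, -0.425000), (dp/dtau, dq/dtau) = (0.229122, -1.500000); Gamma_ppp = 1.466585, Gamma_ppq = 0.000000, Gamma_pqq = 0.000000, Gamma_qpp = 0.000000, Gamma_qpq = 0.000000, Gamma_qqq = 0.000000; k1 = (0.229122, -1.500000, -0.076991, 0.000000)
  k2: at (p, q) = (0.126311, -0.537500), (dp/dtau, dq/dtau) = (0.223348, -1.500000); Gamma_ppp = 1.609989, Gamma_ppq = 0.000000, Gamma_pqq = 0.000000, Gamma_qpp = 0.000000, Gamma_qpq = 0.000000, Gamma_qqq = 0.000000; k2 = (0.223348, -1.500000, -0.080313, 0.000000)
  k3: at (p, q) = (0.125878, -0.537500), (dp/dtau, dq/dtau) = (0.223098, -1.500000); Gamma_ppp = 1.606705, Gamma_ppq = 0.000000, Gamma_pqq = 0.000000, Gamma_qpp = 0.000000, Gamma_qpq = 0.000000, Gamma_qqq = 0.000000; k3 = (0.223098, -1.500000, -0.079970, 0.000000)
  k4: at (p, q) = (0.142591, -0.650000), (dp/dtau, dq/dtau) = (0.217126, -1.500000); Gamma_ppp = 1.721446, Gamma_ppq = 0.000000, Gamma_pqq = 0.000000, Gamma_qpp = 0.000000, Gamma_qpq = 0.000000, Gamma_qqq = 0.000000; k4 = (0.217126, -1.500000, -0.081156, 0.000000)
  Y <- Y + (h/6)(k1 + 2k2 + 2k3 + k4): p = 0.1426, q = -0.6500, dp/dtau = 0.2172, dq/dtau = -1.5000


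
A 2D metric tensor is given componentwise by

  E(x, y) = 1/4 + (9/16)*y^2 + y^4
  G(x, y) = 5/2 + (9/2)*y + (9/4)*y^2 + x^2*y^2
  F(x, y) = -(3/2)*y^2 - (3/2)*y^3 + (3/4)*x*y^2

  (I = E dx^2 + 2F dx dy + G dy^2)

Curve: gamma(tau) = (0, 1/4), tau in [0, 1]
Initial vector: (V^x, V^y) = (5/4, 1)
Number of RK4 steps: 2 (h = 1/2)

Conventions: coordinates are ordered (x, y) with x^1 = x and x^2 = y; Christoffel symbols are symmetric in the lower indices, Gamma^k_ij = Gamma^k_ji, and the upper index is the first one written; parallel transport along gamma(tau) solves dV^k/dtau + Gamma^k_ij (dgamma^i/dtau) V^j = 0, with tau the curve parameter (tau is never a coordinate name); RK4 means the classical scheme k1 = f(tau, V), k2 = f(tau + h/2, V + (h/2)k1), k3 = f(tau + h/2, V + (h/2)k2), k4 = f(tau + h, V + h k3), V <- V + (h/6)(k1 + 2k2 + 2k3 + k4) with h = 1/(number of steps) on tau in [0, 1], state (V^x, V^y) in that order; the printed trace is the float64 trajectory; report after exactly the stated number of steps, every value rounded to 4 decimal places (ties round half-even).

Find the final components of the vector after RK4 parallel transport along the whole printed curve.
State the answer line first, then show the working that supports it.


Answer: V^x = 1.2500, V^y = 1.0000

gamma'(tau) = (0, 0); f(tau, V)^k = -Gamma^k_ij(gamma(tau)) gamma'^i(tau) V^j; h = 1/2; intermediate values shown to 6 dp
curve data and Christoffel symbols at the stage parameters:
  tau = 0.000000: gamma = (0.000000, 0.250000), gamma' = (0.000000, 0.000000); Gamma_xxx = -0.013629, Gamma_xxy = 0.602192, Gamma_xyy = -3.306491, Gamma_yxx = -0.033619, Gamma_yxy = 0.018740, Gamma_yyy = 0.643989
  tau = 0.250000: gamma = (0.000000, 0.250000), gamma' = (0.000000, 0.000000); Gamma_xxx = -0.013629, Gamma_xxy = 0.602192, Gamma_xyy = -3.306491, Gamma_yxx = -0.033619, Gamma_yxy = 0.018740, Gamma_yyy = 0.643989
  tau = 0.500000: gamma = (0.000000, 0.250000), gamma' = (0.000000, 0.000000); Gamma_xxx = -0.013629, Gamma_xxy = 0.602192, Gamma_xyy = -3.306491, Gamma_yxx = -0.033619, Gamma_yxy = 0.018740, Gamma_yyy = 0.643989
  tau = 0.750000: gamma = (0.000000, 0.250000), gamma' = (0.000000, 0.000000); Gamma_xxx = -0.013629, Gamma_xxy = 0.602192, Gamma_xyy = -3.306491, Gamma_yxx = -0.033619, Gamma_yxy = 0.018740, Gamma_yyy = 0.643989
  tau = 1.000000: gamma = (0.000000, 0.250000), gamma' = (0.000000, 0.000000); Gamma_xxx = -0.013629, Gamma_xxy = 0.602192, Gamma_xyy = -3.306491, Gamma_yxx = -0.033619, Gamma_yxy = 0.018740, Gamma_yyy = 0.643989
step 0: V^x = 1.2500, V^y = 1.0000
step 1: k1 = (0.000000, 0.000000), k2 = (0.000000, 0.000000), k3 = (0.000000, 0.000000), k4 = (0.000000, 0.000000); V <- V + (h/6)(k1 + 2k2 + 2k3 + k4): V^x = 1.2500, V^y = 1.0000
step 2: k1 = (0.000000, 0.000000), k2 = (0.000000, 0.000000), k3 = (0.000000, 0.000000), k4 = (0.000000, 0.000000); V <- V + (h/6)(k1 + 2k2 + 2k3 + k4): V^x = 1.2500, V^y = 1.0000


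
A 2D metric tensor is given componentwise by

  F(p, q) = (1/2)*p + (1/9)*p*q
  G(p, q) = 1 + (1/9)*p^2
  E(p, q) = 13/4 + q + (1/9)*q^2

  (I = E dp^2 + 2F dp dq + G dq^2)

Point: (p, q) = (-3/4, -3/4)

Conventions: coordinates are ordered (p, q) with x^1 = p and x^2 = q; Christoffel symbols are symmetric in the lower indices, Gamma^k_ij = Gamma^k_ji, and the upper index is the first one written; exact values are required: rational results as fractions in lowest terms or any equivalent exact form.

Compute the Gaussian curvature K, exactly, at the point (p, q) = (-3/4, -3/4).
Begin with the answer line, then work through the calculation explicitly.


Answer: K = -64/3969

E = 41/16, F = -5/16, G = 17/16, EG - F^2 = 21/8 at the point
E_p = 0, E_q = 5/6, F_p = 5/12, F_q = -1/12, G_p = -1/6, G_q = 0
E_qq = 2/9, F_pq = 1/9, G_pp = 2/9
Evaluate Brioschi's two determinant matrices M1, M2 and divide by (EG - F^2)^2.
M1 = [[-E_qq/2 + F_pq - G_pp/2, E_p/2, F_p - E_q/2], [F_q - G_p/2, E, F], [G_q/2, F, G]] = [[-1/9, 0, 0], [0, 41/16, -5/16], [0, -5/16, 17/16]]; det M1 = -7/24
M2 = [[0, E_q/2, G_p/2], [E_q/2, E, F], [G_p/2, F, G]] = [[0, 5/12, -1/12], [5/12, 41/16, -5/16], [-1/12, -5/16, 17/16]]; det M2 = -13/72
det M1 - det M2 = -1/9; K = -1/9 / (21/8)^2 = -64/3969


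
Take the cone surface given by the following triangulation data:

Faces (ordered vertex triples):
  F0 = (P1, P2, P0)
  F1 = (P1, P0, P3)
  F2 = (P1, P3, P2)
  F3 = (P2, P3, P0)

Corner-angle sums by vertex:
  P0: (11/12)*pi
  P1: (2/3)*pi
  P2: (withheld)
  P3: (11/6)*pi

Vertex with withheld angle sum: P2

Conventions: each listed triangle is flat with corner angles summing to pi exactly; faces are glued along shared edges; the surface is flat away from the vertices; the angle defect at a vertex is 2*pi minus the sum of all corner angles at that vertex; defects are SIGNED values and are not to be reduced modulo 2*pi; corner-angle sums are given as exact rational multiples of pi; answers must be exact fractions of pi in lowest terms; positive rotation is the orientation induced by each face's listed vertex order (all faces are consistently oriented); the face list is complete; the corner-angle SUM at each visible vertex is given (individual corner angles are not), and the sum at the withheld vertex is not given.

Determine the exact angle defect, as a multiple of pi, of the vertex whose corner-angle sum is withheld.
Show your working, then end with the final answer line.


V = 4, E = 6, F = 4; chi = V - E + F = 2
Gauss-Bonnet: total defect = 2*pi*chi = 4*pi; visible defects sum to (31/12)*pi

Answer: defect(P2) = (17/12)*pi


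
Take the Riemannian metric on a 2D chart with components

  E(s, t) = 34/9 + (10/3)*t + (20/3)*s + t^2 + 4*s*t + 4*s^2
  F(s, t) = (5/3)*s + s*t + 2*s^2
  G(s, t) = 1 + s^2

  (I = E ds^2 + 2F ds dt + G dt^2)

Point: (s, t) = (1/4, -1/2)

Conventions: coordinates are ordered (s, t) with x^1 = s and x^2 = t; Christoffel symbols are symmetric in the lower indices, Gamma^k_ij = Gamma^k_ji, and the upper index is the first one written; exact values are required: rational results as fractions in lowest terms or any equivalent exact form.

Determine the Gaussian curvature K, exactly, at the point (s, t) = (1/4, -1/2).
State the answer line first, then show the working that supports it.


Answer: K = -20736/305809

E = 34/9, F = 5/12, G = 17/16, EG - F^2 = 553/144 at the point
E_s = 20/3, E_t = 10/3, F_s = 13/6, F_t = 1/4, G_s = 1/2, G_t = 0
E_tt = 2, F_st = 1, G_ss = 2
Compute both Brioschi determinants and normalise by (EG - F^2)^2.
M1 = [[-E_tt/2 + F_st - G_ss/2, E_s/2, F_s - E_t/2], [F_t - G_s/2, E, F], [G_t/2, F, G]] = [[-1, 10/3, 1/2], [0, 34/9, 5/12], [0, 5/12, 17/16]]; det M1 = -553/144
M2 = [[0, E_t/2, G_s/2], [E_t/2, E, F], [G_s/2, F, G]] = [[0, 5/3, 1/4], [5/3, 34/9, 5/12], [1/4, 5/12, 17/16]]; det M2 = -409/144
det M1 - det M2 = -1; K = -1 / (553/144)^2 = -20736/305809


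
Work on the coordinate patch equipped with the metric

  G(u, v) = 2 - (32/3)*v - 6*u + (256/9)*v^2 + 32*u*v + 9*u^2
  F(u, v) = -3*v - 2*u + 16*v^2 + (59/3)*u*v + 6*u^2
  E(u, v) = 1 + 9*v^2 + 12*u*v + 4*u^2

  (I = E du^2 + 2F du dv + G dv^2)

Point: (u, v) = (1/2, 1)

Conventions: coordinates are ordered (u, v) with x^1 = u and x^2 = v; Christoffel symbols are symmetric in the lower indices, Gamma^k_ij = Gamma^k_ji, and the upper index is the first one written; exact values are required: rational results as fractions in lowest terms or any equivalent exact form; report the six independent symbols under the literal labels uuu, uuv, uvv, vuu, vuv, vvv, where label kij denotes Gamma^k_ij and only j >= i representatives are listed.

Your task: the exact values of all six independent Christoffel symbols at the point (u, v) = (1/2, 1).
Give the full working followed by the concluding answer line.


E = 17, F = 70/3, G = 1261/36 at the point
E_u = 16, E_v = 24, F_u = 71/3, F_v = 233/6, G_u = 35, G_v = 560/9
EG - F^2 = 1837/36;  g^inv = (36/1837) * [[1261/36, -70/3], [-70/3, 17]]
first-kind symbols [ij,l] = (1/2)(d_i g_jl + d_j g_il - d_l g_ij): [uu,u] = E_u/2 = 8, [uu,v] = F_u - E_v/2 = 35/3, [uv,u] = E_v/2 = 12, [uv,v] = G_u/2 = 35/2, [vv,u] = F_v - G_u/2 = 64/3, [vv,v] = G_v/2 = 280/9
Gamma^u_ij = (G*[ij,u] - F*[ij,v])/(EG - F^2), Gamma^v_ij = (E*[ij,v] - F*[ij,u])/(EG - F^2)

Answer: Gamma_uuu = 288/1837, Gamma_uuv = 432/1837, Gamma_uvv = 768/1837, Gamma_vuu = 420/1837, Gamma_vuv = 630/1837, Gamma_vvv = 1120/1837


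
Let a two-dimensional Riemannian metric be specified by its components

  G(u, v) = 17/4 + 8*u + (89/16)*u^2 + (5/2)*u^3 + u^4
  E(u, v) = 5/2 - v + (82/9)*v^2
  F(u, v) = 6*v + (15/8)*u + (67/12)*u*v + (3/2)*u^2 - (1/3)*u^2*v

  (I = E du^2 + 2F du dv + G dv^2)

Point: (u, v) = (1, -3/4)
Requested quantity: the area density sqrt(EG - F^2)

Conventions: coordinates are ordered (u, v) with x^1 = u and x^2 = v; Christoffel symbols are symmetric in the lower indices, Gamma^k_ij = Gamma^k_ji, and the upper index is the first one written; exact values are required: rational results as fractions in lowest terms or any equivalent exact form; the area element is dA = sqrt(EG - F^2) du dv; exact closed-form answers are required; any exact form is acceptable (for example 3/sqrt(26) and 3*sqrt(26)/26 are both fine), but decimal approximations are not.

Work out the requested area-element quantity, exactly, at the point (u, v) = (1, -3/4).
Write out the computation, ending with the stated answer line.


E = 67/8, F = -81/16, G = 341/16; EG - F^2 = 39133/256

Answer: sqrt(EG - F^2) = sqrt(39133)/16


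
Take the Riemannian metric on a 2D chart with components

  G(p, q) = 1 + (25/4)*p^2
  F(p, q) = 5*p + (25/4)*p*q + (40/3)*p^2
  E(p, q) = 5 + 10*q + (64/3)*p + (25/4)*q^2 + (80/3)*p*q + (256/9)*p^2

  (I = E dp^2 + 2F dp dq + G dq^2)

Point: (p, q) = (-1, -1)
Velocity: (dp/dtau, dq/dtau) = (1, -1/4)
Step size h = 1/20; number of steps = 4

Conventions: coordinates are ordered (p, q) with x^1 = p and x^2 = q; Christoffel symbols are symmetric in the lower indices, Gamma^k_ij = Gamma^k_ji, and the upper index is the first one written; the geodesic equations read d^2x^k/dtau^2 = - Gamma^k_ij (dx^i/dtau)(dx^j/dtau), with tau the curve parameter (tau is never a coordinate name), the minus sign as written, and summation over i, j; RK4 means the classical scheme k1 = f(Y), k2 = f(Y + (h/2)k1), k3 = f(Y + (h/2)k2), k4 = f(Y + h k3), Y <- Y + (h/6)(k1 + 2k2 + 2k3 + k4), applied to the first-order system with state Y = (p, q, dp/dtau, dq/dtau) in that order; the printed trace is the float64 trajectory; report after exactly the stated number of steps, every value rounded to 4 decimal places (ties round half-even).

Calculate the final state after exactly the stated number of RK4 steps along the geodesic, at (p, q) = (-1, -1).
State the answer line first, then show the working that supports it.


Answer: p = -0.7861, q = -1.0441, dp/dtau = 1.1542, dq/dtau = -0.1855

f(Y) = (dp/dtau, dq/dtau, -Gamma^p_ij Y'^i Y'^j, -Gamma^q_ij Y'^i Y'^j) with the Gammas evaluated at the stage position; h = 0.050000; intermediate values shown to 6 dp
step 0: p = -1.0000, q = -1.0000, dp/dtau = 1.0000, dq/dtau = -0.2500
step 1:
  k1: at (p, q) = (-1.000000, -1.000000), (dp/dtau, dq/dtau) = (1.000000, -0.250000); Gamma_ppp = -0.753701, Gamma_ppq = -0.353297, Gamma_pqq = 0.000000, Gamma_qpp = -0.323015, Gamma_qpq = -0.151413, Gamma_qqq = 0.000000; k1 = (1.000000, -0.250000, 0.577052, 0.247308)
  k2: at (p, q) = (-0.975000, -1.006250), (dp/dtau, dq/dtau) = (1.014426, -0.243817); Gamma_ppp = -0.769591, Gamma_ppq = -0.360746, Gamma_pqq = 0.000000, Gamma_qpp = -0.328202, Gamma_qpq = -0.153845, Gamma_qqq = 0.000000; k2 = (1.014426, -0.243817, 0.613506, 0.261637)
  k3: at (p, q) = (-0.974639, -1.006095), (dp/dtau, dq/dtau) = (1.015338, -0.243459); Gamma_ppp = -0.769879, Gamma_ppq = -0.360881, Gamma_pqq = 0.000000, Gamma_qpp = -0.328336, Gamma_qpq = -0.153907, Gamma_qqq = 0.000000; k3 = (1.015338, -0.243459, 0.615262, 0.262395)
  k4: at (p, q) = (-0.949233, -1.012173), (dp/dtau, dq/dtau) = (1.030763, -0.236880); Gamma_ppp = -0.786779, Gamma_ppq = -0.368803, Gamma_pqq = 0.000000, Gamma_qpp = -0.333826, Gamma_qpq = -0.156481, Gamma_qqq = 0.000000; k4 = (1.030763, -0.236880, 0.655832, 0.278266)
  Y <- Y + (h/6)(k1 + 2k2 + 2k3 + k4): p = -0.9492, q = -1.0122, dp/dtau = 1.0308, dq/dtau = -0.2369
step 2:
  k1: at (p, q) = (-0.949248, -1.012179), (dp/dtau, dq/dtau) = (1.030754, -0.236886); Gamma_ppp = -0.786768, Gamma_ppq = -0.368797, Gamma_pqq = 0.000000, Gamma_qpp = -0.333821, Gamma_qpq = -0.156478, Gamma_qqq = 0.000000; k1 = (1.030754, -0.236886, 0.655804, 0.278254)
  k2: at (p, q) = (-0.923479, -1.018101), (dp/dtau, dq/dtau) = (1.047149, -0.229930); Gamma_ppp = -0.804715, Gamma_ppq = -0.377210, Gamma_pqq = 0.000000, Gamma_qpp = -0.339613, Gamma_qpq = -0.159193, Gamma_qqq = 0.000000; k2 = (1.047149, -0.229930, 0.700743, 0.295734)
  k3: at (p, q) = (-0.923069, -1.017927), (dp/dtau, dq/dtau) = (1.048272, -0.229493); Gamma_ppp = -0.805071, Gamma_ppq = -0.377377, Gamma_pqq = 0.000000, Gamma_qpp = -0.339775, Gamma_qpq = -0.159270, Gamma_qqq = 0.000000; k3 = (1.048272, -0.229493, 0.703100, 0.296739)
  k4: at (p, q) = (-0.896834, -1.023653), (dp/dtau, dq/dtau) = (1.065908, -0.222049); Gamma_ppp = -0.824265, Gamma_ppq = -0.386374, Gamma_pqq = 0.000000, Gamma_qpp = -0.345935, Gamma_qpq = -0.162157, Gamma_qqq = 0.000000; k4 = (1.065908, -0.222049, 0.753600, 0.316278)
  Y <- Y + (h/6)(k1 + 2k2 + 2k3 + k4): p = -0.8969, q = -1.0237, dp/dtau = 1.0659, dq/dtau = -0.2221
step 3:
  k1: at (p, q) = (-0.896852, -1.023660), (dp/dtau, dq/dtau) = (1.065896, -0.222057); Gamma_ppp = -0.824249, Gamma_ppq = -0.386367, Gamma_pqq = 0.000000, Gamma_qpp = -0.345928, Gamma_qpq = -0.162154, Gamma_qqq = 0.000000; k1 = (1.065896, -0.222057, 0.753559, 0.316260)
  k2: at (p, q) = (-0.870204, -1.029212), (dp/dtau, dq/dtau) = (1.084735, -0.214151); Gamma_ppp = -0.844737, Gamma_ppq = -0.395970, Gamma_pqq = 0.000000, Gamma_qpp = -0.352453, Gamma_qpq = -0.165213, Gamma_qqq = 0.000000; k2 = (1.084735, -0.214151, 0.809994, 0.337958)
  k3: at (p, q) = (-0.869733, -1.029014), (dp/dtau, dq/dtau) = (1.086146, -0.213608); Gamma_ppp = -0.845186, Gamma_ppq = -0.396181, Gamma_pqq = 0.000000, Gamma_qpp = -0.352653, Gamma_qpq = -0.165306, Gamma_qqq = 0.000000; k3 = (1.086146, -0.213608, 0.813241, 0.339324)
  k4: at (p, q) = (-0.842544, -1.034341), (dp/dtau, dq/dtau) = (1.106558, -0.205091); Gamma_ppp = -0.867241, Gamma_ppq = -0.406519, Gamma_pqq = 0.000000, Gamma_qpp = -0.359632, Gamma_qpq = -0.168577, Gamma_qqq = 0.000000; k4 = (1.106558, -0.205091, 0.877396, 0.363843)
  Y <- Y + (h/6)(k1 + 2k2 + 2k3 + k4): p = -0.8426, q = -1.0343, dp/dtau = 1.1065, dq/dtau = -0.2051
step 4:
  k1: at (p, q) = (-0.842567, -1.034349), (dp/dtau, dq/dtau) = (1.106541, -0.205102); Gamma_ppp = -0.867219, Gamma_ppq = -0.406509, Gamma_pqq = 0.000000, Gamma_qpp = -0.359622, Gamma_qpq = -0.168573, Gamma_qqq = 0.000000; k1 = (1.106541, -0.205102, 0.877334, 0.363817)
  k2: at (p, q) = (-0.814903, -1.039477), (dp/dtau, dq/dtau) = (1.128474, -0.196006); Gamma_ppp = -0.890906, Gamma_ppq = -0.417612, Gamma_pqq = 0.000000, Gamma_qpp = -0.367050, Gamma_qpq = -0.172055, Gamma_qqq = 0.000000; k2 = (1.128474, -0.196006, 0.949787, 0.391309)
  k3: at (p, q) = (-0.814355, -1.039249), (dp/dtau, dq/dtau) = (1.130286, -0.195319); Gamma_ppp = -0.891485, Gamma_ppq = -0.417884, Gamma_pqq = 0.000000, Gamma_qpp = -0.367301, Gamma_qpq = -0.172172, Gamma_qqq = 0.000000; k3 = (1.130286, -0.195319, 0.954404, 0.393224)
  k4: at (p, q) = (-0.786052, -1.044115), (dp/dtau, dq/dtau) = (1.154261, -0.185441); Gamma_ppp = -0.917186, Gamma_ppq = -0.429931, Gamma_pqq = 0.000000, Gamma_qpp = -0.375297, Gamma_qpq = -0.175921, Gamma_qqq = 0.000000; k4 = (1.154261, -0.185441, 1.037934, 0.424705)
  Y <- Y + (h/6)(k1 + 2k2 + 2k3 + k4): p = -0.7861, q = -1.0441, dp/dtau = 1.1542, dq/dtau = -0.1855
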